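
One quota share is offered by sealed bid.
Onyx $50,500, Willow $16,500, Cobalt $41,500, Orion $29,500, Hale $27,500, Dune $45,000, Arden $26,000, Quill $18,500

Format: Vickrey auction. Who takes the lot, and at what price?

Bids in order: 50,500 (Onyx) > 45,000 (Dune) > 41,500 (Cobalt) > 29,500 (Orion) > 27,500 (Hale) > 26,000 (Arden) > …
Second-price: Onyx pays Dune's bid of $45,000.

Onyx pays $45,000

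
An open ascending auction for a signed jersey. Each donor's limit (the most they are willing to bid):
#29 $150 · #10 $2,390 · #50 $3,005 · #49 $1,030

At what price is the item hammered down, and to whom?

Limits ranked: 3,005 (#50) > 2,390 (#10) > 1,030 (#49) > 150 (#29)
#10 is the last rival to drop out, at $2,390; #50 remains and wins at that price.

#50 wins at $2,390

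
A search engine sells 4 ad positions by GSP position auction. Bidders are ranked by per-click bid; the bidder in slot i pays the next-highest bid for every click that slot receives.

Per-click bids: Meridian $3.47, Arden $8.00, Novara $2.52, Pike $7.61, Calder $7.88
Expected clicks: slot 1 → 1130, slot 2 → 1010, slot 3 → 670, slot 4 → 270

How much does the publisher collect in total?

Per-click bids in order: $8.00 (Arden) > $7.88 (Calder) > $7.61 (Pike) > $3.47 (Meridian) > $2.52 (Novara)
Slot 1: Arden pays $7.88 × 1130 = $8904.40
Slot 2: Calder pays $7.61 × 1010 = $7686.10
Slot 3: Pike pays $3.47 × 670 = $2324.90
Slot 4: Meridian pays $2.52 × 270 = $680.40
Total = $19595.80

Total revenue: $19595.80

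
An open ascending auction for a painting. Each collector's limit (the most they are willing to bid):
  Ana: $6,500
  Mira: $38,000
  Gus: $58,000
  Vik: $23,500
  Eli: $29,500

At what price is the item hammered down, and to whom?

Gus wins at $38,000

Sorting limits: 58,000 (Gus) > 38,000 (Mira) > 29,500 (Eli) > 23,500 (Vik) > 6,500 (Ana)
Once the price passes $38,000, only Gus is left; the hammer falls at Mira's limit of $38,000.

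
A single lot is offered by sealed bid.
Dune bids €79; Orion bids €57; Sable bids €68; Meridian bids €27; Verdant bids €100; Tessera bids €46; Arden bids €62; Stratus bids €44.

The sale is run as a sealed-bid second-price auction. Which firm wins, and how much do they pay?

Verdant pays €79

Sealed-bid second-price auction: the highest bidder wins and pays the second-highest bid.
Bids in order: 100 (Verdant) > 79 (Dune) > 68 (Sable) > 62 (Arden) > 57 (Orion) > 46 (Tessera) > …
Second-price: Verdant pays Dune's bid of €79.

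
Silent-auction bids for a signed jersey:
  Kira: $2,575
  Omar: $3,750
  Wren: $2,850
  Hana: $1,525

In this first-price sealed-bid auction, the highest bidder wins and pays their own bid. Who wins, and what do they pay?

Sorting bids: 3,750 (Omar) > 2,850 (Wren) > 2,575 (Kira) > 1,525 (Hana)
First-price: Omar pays what they bid, $3,750.

Omar pays $3,750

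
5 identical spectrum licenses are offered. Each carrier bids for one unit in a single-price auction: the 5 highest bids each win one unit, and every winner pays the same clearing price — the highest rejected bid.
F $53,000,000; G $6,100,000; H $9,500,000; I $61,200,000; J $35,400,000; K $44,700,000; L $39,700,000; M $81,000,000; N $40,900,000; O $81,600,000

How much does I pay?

I pays $40,900,000

Sorting: 81,600,000 (O), 81,000,000 (M), 61,200,000 (I), 53,000,000 (F), 44,700,000 (K), 40,900,000 (N), 39,700,000 (L), …
The 5 highest are O, M, I, F, K.
First losing bid is N's $40,900,000, which sets the uniform price.
I wins → pays $40,900,000.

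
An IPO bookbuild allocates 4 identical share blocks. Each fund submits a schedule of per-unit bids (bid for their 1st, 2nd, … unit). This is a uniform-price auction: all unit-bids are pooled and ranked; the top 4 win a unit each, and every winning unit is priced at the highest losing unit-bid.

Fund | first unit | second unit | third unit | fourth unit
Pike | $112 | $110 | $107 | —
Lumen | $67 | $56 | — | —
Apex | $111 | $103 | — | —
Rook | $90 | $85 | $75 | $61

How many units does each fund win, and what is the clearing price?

Pooled unit-bids ranked (top 4): 112 (Pike-1), 111 (Apex-1), 110 (Pike-2), 107 (Pike-3)
Highest rejected unit-bid = $103.
Allocation: Apex 1, Pike 3.

Apex 1, Pike 3; clearing price $103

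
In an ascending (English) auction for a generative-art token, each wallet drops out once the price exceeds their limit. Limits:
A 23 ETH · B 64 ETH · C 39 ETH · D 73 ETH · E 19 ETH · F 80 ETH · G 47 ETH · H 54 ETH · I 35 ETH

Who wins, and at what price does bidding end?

F wins at 73 ETH

Limits in order: 80 (F) > 73 (D) > 64 (B) > 54 (H) > 47 (G) > 39 (C) > …
D is the last rival to drop out, at 73 ETH; F remains and wins at that price.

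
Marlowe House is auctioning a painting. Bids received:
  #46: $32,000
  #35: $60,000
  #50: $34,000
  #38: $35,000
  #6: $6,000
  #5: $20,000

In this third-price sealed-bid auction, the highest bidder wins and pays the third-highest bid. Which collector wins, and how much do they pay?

Bids in order: 60,000 (#35) > 35,000 (#38) > 34,000 (#50) > 32,000 (#46) > 20,000 (#5) > 6,000 (#6)
#35 is highest; pays the third-highest bid, $34,000.

#35 pays $34,000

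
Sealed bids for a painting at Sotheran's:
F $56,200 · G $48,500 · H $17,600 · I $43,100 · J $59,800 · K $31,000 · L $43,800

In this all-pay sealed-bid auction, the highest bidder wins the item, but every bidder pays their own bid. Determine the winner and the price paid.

J pays $59,800

Sorting bids: 59,800 (J) > 56,200 (F) > 48,500 (G) > 43,800 (L) > 43,100 (I) > 31,000 (K) > …
J wins with the top bid; all bids are sunk regardless.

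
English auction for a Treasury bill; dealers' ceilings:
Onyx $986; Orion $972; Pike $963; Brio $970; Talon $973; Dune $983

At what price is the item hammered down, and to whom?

Limits in order: 986 (Onyx) > 983 (Dune) > 973 (Talon) > 972 (Orion) > 970 (Brio) > 963 (Pike)
Once the price passes $983, only Onyx is left; the hammer falls at Dune's limit of $983.

Onyx wins at $983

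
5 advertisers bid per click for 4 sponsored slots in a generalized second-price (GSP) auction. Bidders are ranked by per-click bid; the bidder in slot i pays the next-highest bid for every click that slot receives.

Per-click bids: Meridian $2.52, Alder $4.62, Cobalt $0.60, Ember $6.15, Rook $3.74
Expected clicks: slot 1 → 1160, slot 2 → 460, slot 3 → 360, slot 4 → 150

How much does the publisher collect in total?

Total revenue: $8076.80

Ranked by bid: $6.15 (Ember) > $4.62 (Alder) > $3.74 (Rook) > $2.52 (Meridian) > $0.60 (Cobalt)
Slot 1: Ember pays $4.62 × 1160 = $5359.20
Slot 2: Alder pays $3.74 × 460 = $1720.40
Slot 3: Rook pays $2.52 × 360 = $907.20
Slot 4: Meridian pays $0.60 × 150 = $90.00
Total = $8076.80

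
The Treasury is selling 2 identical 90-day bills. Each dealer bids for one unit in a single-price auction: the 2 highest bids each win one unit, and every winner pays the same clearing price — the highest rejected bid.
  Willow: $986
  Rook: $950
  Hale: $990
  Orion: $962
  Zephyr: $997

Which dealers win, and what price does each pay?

Bids ranked high→low: 997 (Zephyr), 990 (Hale), 986 (Willow), 962 (Orion), …
Winners (2 units): Zephyr, Hale.
First losing bid is Willow's $986, which sets the uniform price.

Zephyr, Hale; each pays $986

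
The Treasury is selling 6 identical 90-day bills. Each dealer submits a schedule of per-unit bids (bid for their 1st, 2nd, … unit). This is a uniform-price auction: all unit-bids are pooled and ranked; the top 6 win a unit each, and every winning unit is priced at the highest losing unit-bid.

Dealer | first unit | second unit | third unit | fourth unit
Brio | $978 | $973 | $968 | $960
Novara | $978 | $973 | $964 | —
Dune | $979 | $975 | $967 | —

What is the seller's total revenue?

All unit-bids, highest first — top 6: 979 (Dune-1), 978 (Brio-1), 978 (Novara-1), 975 (Dune-2), 973 (Brio-2), 973 (Novara-2)
Highest rejected unit-bid = $968.
Allocation: Brio 2, Dune 2, Novara 2. Every unit priced at $968.
Revenue = 6 × 968 = $5,808.

Total revenue: $5,808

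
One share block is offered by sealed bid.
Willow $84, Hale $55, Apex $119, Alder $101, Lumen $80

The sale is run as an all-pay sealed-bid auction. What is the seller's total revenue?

All-pay sealed-bid auction: the highest bidder wins the item, but every bidder pays their own bid.
Bids ranked: 119 (Apex) > 101 (Alder) > 84 (Willow) > 80 (Lumen) > 55 (Hale)
Every bidder forfeits their bid regardless of winning.
Revenue = 84 + 55 + 119 + 101 + 80 = $439.

Total revenue: $439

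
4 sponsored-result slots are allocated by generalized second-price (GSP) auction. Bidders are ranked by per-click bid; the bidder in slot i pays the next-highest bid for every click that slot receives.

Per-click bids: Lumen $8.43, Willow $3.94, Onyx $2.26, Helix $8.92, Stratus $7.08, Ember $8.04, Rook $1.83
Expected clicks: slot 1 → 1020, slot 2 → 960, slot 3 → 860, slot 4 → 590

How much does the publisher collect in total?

Per-click bids in order: $8.92 (Helix) > $8.43 (Lumen) > $8.04 (Ember) > $7.08 (Stratus) > $3.94 (Willow) > …
Slot 1: Helix pays $8.43 × 1020 = $8598.60
Slot 2: Lumen pays $8.04 × 960 = $7718.40
Slot 3: Ember pays $7.08 × 860 = $6088.80
Slot 4: Stratus pays $3.94 × 590 = $2324.60
Total = $24730.40

Total revenue: $24730.40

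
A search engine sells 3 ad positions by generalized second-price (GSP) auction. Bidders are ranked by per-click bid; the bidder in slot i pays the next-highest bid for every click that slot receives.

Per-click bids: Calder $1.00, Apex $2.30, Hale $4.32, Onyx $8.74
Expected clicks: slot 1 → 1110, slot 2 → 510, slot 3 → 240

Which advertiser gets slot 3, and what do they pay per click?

Apex; $1.00 per click

Sorting advertisers: $8.74 (Onyx) > $4.32 (Hale) > $2.30 (Apex) > $1.00 (Calder)
Slot 3 goes to the third-ranked bidder, Apex, who pays the next bid down: $1.00/click.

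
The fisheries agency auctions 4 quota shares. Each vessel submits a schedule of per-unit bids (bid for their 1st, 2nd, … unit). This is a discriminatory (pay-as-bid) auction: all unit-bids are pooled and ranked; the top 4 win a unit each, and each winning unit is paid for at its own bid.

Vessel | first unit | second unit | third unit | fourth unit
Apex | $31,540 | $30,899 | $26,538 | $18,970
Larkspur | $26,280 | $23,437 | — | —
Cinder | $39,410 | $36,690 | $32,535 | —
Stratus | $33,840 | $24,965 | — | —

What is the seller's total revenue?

Total revenue: $142,475

Pooled unit-bids ranked (top 4): 39,410 (Cinder-1), 36,690 (Cinder-2), 33,840 (Stratus-1), 32,535 (Cinder-3)
Next rejected bid: $31,540 (not a price — pay-as-bid).
Each winning unit pays its own bid.
Revenue = 39,410 + 36,690 + 33,840 + 32,535 = $142,475.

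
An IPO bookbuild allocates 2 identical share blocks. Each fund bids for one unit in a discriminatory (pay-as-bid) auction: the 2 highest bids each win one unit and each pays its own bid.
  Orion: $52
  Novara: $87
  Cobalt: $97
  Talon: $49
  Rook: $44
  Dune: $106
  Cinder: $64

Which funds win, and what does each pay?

Dune $106, Cobalt $97

Sorting: 106 (Dune), 97 (Cobalt), 87 (Novara), 64 (Cinder), …
Top 2: Dune, Cobalt.
Each winner pays its own bid: Dune $106, Cobalt $97.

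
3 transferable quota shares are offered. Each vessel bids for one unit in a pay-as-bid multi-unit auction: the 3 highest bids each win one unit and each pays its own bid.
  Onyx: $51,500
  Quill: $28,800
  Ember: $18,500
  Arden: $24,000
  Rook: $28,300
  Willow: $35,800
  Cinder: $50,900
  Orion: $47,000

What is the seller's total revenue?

Sorting: 51,500 (Onyx), 50,900 (Cinder), 47,000 (Orion), 35,800 (Willow), 28,800 (Quill), …
Winners (3 units): Onyx, Cinder, Orion.
Total revenue = 51,500 + 50,900 + 47,000 = $149,400.

Total revenue: $149,400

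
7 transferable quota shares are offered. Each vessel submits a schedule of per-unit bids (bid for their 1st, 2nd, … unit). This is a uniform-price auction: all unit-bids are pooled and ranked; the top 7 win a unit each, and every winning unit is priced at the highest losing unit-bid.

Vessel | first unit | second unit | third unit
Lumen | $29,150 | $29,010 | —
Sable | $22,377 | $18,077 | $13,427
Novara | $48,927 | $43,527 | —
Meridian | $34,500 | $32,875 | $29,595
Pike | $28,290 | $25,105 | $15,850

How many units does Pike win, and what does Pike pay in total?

Pike: 0 units, pays $0

Pooled unit-bids ranked (top 7): 48,927 (Novara-1), 43,527 (Novara-2), 34,500 (Meridian-1), 32,875 (Meridian-2), 29,595 (Meridian-3), 29,150 (Lumen-1), 29,010 (Lumen-2)
The (k+1)-th unit-bid is $28,290.
Pike wins 0 unit(s) at $28,290 each.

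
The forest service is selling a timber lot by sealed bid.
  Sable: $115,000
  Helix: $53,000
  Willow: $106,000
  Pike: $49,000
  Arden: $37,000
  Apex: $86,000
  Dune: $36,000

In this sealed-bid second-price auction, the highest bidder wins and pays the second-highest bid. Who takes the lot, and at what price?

Sorting bids: 115,000 (Sable) > 106,000 (Willow) > 86,000 (Apex) > 53,000 (Helix) > 49,000 (Pike) > 37,000 (Arden) > …
Sable is highest; pays the second-highest bid, $106,000.

Sable pays $106,000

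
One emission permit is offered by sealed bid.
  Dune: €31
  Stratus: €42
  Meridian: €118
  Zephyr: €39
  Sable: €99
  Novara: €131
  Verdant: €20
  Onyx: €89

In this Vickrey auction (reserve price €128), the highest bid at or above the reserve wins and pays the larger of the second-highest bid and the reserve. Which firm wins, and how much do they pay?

Novara pays €128

Sorting bids: 131 (Novara) > 118 (Meridian) > 99 (Sable) > 89 (Onyx) > 42 (Stratus) > 39 (Zephyr) > …
Novara has the top bid at or above the reserve (€131).
max(second-highest €118, reserve €128) = €128.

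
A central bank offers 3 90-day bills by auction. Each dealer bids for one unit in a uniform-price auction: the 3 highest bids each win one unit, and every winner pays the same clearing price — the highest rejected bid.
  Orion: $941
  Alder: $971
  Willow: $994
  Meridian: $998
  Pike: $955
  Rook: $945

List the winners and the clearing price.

Meridian, Willow, Alder; each pays $955

Sorting: 998 (Meridian), 994 (Willow), 971 (Alder), 955 (Pike), 945 (Rook), …
The 3 highest are Meridian, Willow, Alder.
Clearing price = highest rejected bid = $955.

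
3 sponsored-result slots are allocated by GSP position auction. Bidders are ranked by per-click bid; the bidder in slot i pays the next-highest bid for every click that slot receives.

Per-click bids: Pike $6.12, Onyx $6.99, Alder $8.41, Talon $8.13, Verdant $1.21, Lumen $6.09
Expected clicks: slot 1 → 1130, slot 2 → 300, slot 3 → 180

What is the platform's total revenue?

Total revenue: $12385.50

Per-click bids in order: $8.41 (Alder) > $8.13 (Talon) > $6.99 (Onyx) > $6.12 (Pike) > …
Slot 1: Alder pays $8.13 × 1130 = $9186.90
Slot 2: Talon pays $6.99 × 300 = $2097.00
Slot 3: Onyx pays $6.12 × 180 = $1101.60
Total = $12385.50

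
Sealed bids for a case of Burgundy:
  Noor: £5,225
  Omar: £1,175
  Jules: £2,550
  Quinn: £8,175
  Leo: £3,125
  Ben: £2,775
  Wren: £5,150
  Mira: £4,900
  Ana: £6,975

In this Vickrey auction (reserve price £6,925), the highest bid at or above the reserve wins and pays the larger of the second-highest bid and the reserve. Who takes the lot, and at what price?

Bids in order: 8,175 (Quinn) > 6,975 (Ana) > 5,225 (Noor) > 5,150 (Wren) > 4,900 (Mira) > 3,125 (Leo) > …
Quinn has the top bid at or above the reserve (£8,175).
max(second-highest £6,975, reserve £6,925) = £6,975; the reserve does not bind.

Quinn pays £6,975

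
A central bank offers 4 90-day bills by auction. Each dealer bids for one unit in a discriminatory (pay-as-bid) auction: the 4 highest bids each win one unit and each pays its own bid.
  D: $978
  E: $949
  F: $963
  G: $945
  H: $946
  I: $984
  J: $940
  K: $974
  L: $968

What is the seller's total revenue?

Total revenue: $3,904

Sorting: 984 (I), 978 (D), 974 (K), 968 (L), 963 (F), 949 (E), …
Top 4: I, D, K, L.
Total revenue = 984 + 978 + 974 + 968 = $3,904.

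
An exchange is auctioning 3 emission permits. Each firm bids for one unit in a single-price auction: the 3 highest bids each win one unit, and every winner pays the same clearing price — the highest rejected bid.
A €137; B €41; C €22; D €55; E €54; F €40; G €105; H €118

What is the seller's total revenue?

Bids ranked high→low: 137 (A), 118 (H), 105 (G), 55 (D), 54 (E), …
The 3 highest are A, H, G.
Highest unsuccessful bid: €55 → clearing price.
Total revenue = 3 × €55 = €165.

Total revenue: €165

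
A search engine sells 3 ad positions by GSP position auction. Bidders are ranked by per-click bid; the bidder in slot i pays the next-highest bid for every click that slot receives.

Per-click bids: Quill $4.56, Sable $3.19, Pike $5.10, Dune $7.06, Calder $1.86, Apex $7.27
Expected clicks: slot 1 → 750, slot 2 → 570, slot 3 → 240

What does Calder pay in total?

Ranked by bid: $7.27 (Apex) > $7.06 (Dune) > $5.10 (Pike) > $4.56 (Quill) > …
Calder ranks below slot 3 → no slot, pays nothing.

Calder pays $0.00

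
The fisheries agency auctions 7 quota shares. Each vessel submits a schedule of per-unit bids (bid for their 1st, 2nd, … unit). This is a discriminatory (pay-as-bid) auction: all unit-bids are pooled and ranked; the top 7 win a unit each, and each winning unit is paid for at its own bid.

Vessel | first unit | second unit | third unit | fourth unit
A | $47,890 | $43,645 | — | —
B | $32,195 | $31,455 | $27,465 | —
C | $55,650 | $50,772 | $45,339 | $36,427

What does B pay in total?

B pays $32,195

All unit-bids, highest first — top 7: 55,650 (C-1), 50,772 (C-2), 47,890 (A-1), 45,339 (C-3), 43,645 (A-2), 36,427 (C-4), 32,195 (B-1)
Next rejected bid: $31,455 (not a price — pay-as-bid).
B's winning unit-bids: 32,195 = $32,195.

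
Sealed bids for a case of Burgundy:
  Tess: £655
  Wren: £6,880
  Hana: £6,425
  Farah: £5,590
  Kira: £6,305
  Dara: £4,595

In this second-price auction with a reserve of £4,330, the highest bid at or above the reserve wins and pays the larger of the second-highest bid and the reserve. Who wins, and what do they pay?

Wren pays £6,425

Bids in order: 6,880 (Wren) > 6,425 (Hana) > 6,305 (Kira) > 5,590 (Farah) > 4,595 (Dara) > 655 (Tess)
Highest eligible bid: Wren at £6,880.
Second-highest bid £6,425 exceeds the reserve £4,330 → payment £6,425.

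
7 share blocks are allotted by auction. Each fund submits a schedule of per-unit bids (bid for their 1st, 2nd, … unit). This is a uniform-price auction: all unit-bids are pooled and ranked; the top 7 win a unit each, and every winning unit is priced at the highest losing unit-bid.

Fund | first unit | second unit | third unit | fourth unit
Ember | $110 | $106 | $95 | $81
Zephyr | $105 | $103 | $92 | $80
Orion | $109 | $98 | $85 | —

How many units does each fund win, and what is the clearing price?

Ember 3, Orion 2, Zephyr 2; clearing price $92

All unit-bids, highest first — top 7: 110 (Ember-1), 109 (Orion-1), 106 (Ember-2), 105 (Zephyr-1), 103 (Zephyr-2), 98 (Orion-2), 95 (Ember-3)
The (k+1)-th unit-bid is $92.
Allocation: Ember 3, Orion 2, Zephyr 2.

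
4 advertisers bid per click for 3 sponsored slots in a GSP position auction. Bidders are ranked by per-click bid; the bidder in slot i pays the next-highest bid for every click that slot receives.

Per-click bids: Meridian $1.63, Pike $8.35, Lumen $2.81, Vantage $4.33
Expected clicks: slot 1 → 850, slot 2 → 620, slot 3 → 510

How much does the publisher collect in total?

Ranked by bid: $8.35 (Pike) > $4.33 (Vantage) > $2.81 (Lumen) > $1.63 (Meridian)
Slot 1: Pike pays $4.33 × 850 = $3680.50
Slot 2: Vantage pays $2.81 × 620 = $1742.20
Slot 3: Lumen pays $1.63 × 510 = $831.30
Total = $6254.00

Total revenue: $6254.00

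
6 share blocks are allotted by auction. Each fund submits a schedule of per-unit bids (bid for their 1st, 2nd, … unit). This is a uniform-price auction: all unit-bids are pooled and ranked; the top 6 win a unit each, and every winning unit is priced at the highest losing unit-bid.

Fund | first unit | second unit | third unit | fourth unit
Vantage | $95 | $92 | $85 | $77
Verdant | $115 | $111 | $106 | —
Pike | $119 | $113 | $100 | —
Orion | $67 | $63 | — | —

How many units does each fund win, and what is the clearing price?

Pike 3, Verdant 3; clearing price $95

Pooled unit-bids ranked (top 6): 119 (Pike-1), 115 (Verdant-1), 113 (Pike-2), 111 (Verdant-2), 106 (Verdant-3), 100 (Pike-3)
The (k+1)-th unit-bid is $95.
Allocation: Pike 3, Verdant 3.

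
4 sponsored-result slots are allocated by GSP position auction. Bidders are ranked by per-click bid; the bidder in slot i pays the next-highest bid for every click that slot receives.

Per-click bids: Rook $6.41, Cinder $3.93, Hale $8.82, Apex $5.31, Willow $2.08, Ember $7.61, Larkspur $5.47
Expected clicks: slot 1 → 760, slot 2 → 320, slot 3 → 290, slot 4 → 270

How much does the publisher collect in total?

Ranked by bid: $8.82 (Hale) > $7.61 (Ember) > $6.41 (Rook) > $5.47 (Larkspur) > $5.31 (Apex) > …
Slot 1: Hale pays $7.61 × 760 = $5783.60
Slot 2: Ember pays $6.41 × 320 = $2051.20
Slot 3: Rook pays $5.47 × 290 = $1586.30
Slot 4: Larkspur pays $5.31 × 270 = $1433.70
Total = $10854.80

Total revenue: $10854.80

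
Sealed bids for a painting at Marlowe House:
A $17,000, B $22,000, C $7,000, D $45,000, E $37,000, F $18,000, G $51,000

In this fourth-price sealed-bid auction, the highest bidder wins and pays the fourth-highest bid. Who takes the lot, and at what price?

G pays $22,000

Bids in order: 51,000 (G) > 45,000 (D) > 37,000 (E) > 22,000 (B) > 18,000 (F) > 17,000 (A) > …
G wins; payment is bid #4 in the ranking = $22,000.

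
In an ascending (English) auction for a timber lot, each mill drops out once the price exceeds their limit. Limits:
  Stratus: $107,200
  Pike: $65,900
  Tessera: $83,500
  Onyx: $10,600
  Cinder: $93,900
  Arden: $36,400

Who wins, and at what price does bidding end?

Stratus wins at $93,900

Sorting limits: 107,200 (Stratus) > 93,900 (Cinder) > 83,500 (Tessera) > 65,900 (Pike) > 36,400 (Arden) > 10,600 (Onyx)
Bidding ends when Cinder exits at $93,900; Stratus takes it.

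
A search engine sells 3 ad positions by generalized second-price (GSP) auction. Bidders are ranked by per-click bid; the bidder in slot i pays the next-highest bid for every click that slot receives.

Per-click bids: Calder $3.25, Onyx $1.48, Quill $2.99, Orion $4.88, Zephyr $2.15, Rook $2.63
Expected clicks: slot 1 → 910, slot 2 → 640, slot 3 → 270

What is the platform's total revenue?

Total revenue: $5581.20

Per-click bids in order: $4.88 (Orion) > $3.25 (Calder) > $2.99 (Quill) > $2.63 (Rook) > …
Slot 1: Orion pays $3.25 × 910 = $2957.50
Slot 2: Calder pays $2.99 × 640 = $1913.60
Slot 3: Quill pays $2.63 × 270 = $710.10
Total = $5581.20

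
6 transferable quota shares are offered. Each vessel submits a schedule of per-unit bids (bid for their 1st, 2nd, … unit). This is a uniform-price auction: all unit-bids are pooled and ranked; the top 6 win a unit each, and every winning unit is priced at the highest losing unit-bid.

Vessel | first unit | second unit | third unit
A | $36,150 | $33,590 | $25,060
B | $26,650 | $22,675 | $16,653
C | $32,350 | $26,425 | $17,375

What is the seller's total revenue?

Total revenue: $136,050

All unit-bids, highest first — top 6: 36,150 (A-1), 33,590 (A-2), 32,350 (C-1), 26,650 (B-1), 26,425 (C-2), 25,060 (A-3)
First bid not allocated: $22,675.
Allocation: A 3, B 1, C 2. Every unit priced at $22,675.
Revenue = 6 × 22,675 = $136,050.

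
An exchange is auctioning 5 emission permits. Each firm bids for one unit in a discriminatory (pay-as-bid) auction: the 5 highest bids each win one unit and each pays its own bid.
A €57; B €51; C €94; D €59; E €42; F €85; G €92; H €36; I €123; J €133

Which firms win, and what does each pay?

Bids ranked high→low: 133 (J), 123 (I), 94 (C), 92 (G), 85 (F), 59 (D), 57 (A), …
Winners (5 units): J, I, C, G, F.
Each winner pays its own bid: J €133, I €123, C €94, G €92, F €85.

J €133, I €123, C €94, G €92, F €85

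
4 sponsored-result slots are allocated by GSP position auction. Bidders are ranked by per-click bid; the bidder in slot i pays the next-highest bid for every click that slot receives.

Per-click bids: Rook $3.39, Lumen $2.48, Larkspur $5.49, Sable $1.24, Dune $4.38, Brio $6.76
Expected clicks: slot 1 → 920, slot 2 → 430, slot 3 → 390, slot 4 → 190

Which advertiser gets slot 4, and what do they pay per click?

Sorting advertisers: $6.76 (Brio) > $5.49 (Larkspur) > $4.38 (Dune) > $3.39 (Rook) > $2.48 (Lumen) > …
Slot 4 goes to the fourth-ranked bidder, Rook, who pays the next bid down: $2.48/click.

Rook; $2.48 per click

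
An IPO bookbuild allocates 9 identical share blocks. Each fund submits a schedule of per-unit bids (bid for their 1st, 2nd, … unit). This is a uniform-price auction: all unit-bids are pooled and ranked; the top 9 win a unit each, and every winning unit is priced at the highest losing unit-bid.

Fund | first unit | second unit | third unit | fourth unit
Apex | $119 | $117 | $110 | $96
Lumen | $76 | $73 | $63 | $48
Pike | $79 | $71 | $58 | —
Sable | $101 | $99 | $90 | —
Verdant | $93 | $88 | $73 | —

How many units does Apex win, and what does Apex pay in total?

Pooled unit-bids ranked (top 9): 119 (Apex-1), 117 (Apex-2), 110 (Apex-3), 101 (Sable-1), 99 (Sable-2), 96 (Apex-4), 93 (Verdant-1), 90 (Sable-3), 88 (Verdant-2)
First bid not allocated: $79.
Apex wins 4 unit(s) at $79 each.

Apex: 4 units, pays $316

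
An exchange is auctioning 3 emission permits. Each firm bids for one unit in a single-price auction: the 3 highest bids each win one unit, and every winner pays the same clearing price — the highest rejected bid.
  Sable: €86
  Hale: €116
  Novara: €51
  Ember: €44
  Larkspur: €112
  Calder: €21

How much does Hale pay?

Hale pays €51

Bids ranked high→low: 116 (Hale), 112 (Larkspur), 86 (Sable), 51 (Novara), 44 (Ember), …
Top 3: Hale, Larkspur, Sable.
Highest unsuccessful bid: €51 → clearing price.
Hale wins → pays €51.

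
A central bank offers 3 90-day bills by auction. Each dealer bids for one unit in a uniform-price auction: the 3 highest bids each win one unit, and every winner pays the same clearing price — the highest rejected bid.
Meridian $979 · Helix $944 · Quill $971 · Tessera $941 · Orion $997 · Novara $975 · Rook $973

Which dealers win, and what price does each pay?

Orion, Meridian, Novara; each pays $973

Ordering the bids: 997 (Orion), 979 (Meridian), 975 (Novara), 973 (Rook), 971 (Quill), …
Top 3: Orion, Meridian, Novara.
First losing bid is Rook's $973, which sets the uniform price.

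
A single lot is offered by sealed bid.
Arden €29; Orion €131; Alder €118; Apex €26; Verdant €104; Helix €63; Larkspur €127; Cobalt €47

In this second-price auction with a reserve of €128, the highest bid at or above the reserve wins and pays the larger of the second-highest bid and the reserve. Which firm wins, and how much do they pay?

Bids in order: 131 (Orion) > 127 (Larkspur) > 118 (Alder) > 104 (Verdant) > 63 (Helix) > 47 (Cobalt) > …
Orion has the top bid at or above the reserve (€131).
Second-highest bid €127 is below the reserve €128, so the reserve binds → payment €128.

Orion pays €128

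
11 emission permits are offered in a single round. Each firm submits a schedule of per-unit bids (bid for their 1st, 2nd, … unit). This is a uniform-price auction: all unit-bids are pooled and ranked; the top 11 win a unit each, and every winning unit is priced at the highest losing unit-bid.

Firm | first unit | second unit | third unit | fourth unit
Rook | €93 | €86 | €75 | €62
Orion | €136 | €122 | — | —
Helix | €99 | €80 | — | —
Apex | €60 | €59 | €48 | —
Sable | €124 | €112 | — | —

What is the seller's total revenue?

Total revenue: €649

All unit-bids, highest first — top 11: 136 (Orion-1), 124 (Sable-1), 122 (Orion-2), 112 (Sable-2), 99 (Helix-1), 93 (Rook-1), 86 (Rook-2), 80 (Helix-2), 75 (Rook-3), 62 (Rook-4), 60 (Apex-1)
The (k+1)-th unit-bid is €59.
Allocation: Apex 1, Helix 2, Orion 2, Rook 4, Sable 2. Every unit priced at €59.
Revenue = 11 × 59 = €649.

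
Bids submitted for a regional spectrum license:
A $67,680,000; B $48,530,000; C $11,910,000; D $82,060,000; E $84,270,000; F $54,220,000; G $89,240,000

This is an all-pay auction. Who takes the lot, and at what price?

Bids in order: 89,240,000 (G) > 84,270,000 (E) > 82,060,000 (D) > 67,680,000 (A) > 54,220,000 (F) > 48,530,000 (B) > …
G is highest and takes the item; every bidder forfeits their bid.

G pays $89,240,000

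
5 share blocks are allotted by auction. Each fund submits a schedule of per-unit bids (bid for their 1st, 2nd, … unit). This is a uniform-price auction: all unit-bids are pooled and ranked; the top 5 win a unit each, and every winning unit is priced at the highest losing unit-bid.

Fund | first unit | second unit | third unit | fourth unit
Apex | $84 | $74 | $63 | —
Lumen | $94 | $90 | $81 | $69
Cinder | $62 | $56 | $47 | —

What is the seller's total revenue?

Total revenue: $345

Pooled unit-bids ranked (top 5): 94 (Lumen-1), 90 (Lumen-2), 84 (Apex-1), 81 (Lumen-3), 74 (Apex-2)
Highest rejected unit-bid = $69.
Allocation: Apex 2, Lumen 3. Every unit priced at $69.
Revenue = 5 × 69 = $345.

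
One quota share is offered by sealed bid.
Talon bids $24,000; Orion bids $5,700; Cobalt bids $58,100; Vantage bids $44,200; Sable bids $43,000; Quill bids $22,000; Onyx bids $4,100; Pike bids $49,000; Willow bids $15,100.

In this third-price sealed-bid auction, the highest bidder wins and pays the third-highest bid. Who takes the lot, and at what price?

Cobalt pays $44,200

Sorting bids: 58,100 (Cobalt) > 49,000 (Pike) > 44,200 (Vantage) > 43,000 (Sable) > 24,000 (Talon) > 22,000 (Quill) > …
Cobalt is highest; pays the third-highest bid, $44,200.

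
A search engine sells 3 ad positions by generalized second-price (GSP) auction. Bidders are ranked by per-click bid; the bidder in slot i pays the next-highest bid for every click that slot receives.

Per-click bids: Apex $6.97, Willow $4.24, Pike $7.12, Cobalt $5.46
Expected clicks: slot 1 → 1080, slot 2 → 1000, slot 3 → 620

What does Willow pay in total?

Per-click bids in order: $7.12 (Pike) > $6.97 (Apex) > $5.46 (Cobalt) > $4.24 (Willow)
Willow ranks below slot 3 → no slot, pays nothing.

Willow pays $0.00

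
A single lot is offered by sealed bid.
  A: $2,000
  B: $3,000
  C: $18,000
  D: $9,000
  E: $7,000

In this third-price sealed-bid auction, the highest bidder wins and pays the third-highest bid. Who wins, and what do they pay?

C pays $7,000

Rule: the highest bidder wins and pays the third-highest bid.
Bids ranked: 18,000 (C) > 9,000 (D) > 7,000 (E) > 3,000 (B) > 2,000 (A)
C is highest; pays the third-highest bid, $7,000.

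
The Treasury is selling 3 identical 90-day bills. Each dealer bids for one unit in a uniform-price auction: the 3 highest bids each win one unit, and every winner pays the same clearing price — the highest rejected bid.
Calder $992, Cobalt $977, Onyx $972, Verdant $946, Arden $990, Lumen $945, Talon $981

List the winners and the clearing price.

Calder, Arden, Talon; each pays $977

Bids ranked high→low: 992 (Calder), 990 (Arden), 981 (Talon), 977 (Cobalt), 972 (Onyx), …
The 3 highest are Calder, Arden, Talon.
Highest unsuccessful bid: $977 → clearing price.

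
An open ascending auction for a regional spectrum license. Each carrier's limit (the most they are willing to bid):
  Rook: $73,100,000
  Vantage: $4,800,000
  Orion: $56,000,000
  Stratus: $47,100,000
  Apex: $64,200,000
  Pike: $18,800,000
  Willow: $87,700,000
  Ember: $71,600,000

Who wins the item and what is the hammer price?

Willow wins at $73,100,000

Limits ranked: 87,700,000 (Willow) > 73,100,000 (Rook) > 71,600,000 (Ember) > 64,200,000 (Apex) > 56,000,000 (Orion) > 47,100,000 (Stratus) > …
Rook is the last rival to drop out, at $73,100,000; Willow remains and wins at that price.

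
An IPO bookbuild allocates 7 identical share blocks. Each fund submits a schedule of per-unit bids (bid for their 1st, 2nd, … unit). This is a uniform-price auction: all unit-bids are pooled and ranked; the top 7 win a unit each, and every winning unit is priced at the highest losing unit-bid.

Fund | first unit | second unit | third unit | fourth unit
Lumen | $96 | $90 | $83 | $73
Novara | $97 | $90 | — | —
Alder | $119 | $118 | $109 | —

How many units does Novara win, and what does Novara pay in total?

All unit-bids, highest first — top 7: 119 (Alder-1), 118 (Alder-2), 109 (Alder-3), 97 (Novara-1), 96 (Lumen-1), 90 (Lumen-2), 90 (Novara-2)
Highest rejected unit-bid = $83.
Novara wins 2 unit(s) at $83 each.

Novara: 2 units, pays $166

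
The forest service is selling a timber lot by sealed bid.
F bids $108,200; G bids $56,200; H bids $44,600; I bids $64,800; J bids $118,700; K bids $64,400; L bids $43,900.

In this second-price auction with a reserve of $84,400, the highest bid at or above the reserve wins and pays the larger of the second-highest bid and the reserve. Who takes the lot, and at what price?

J pays $108,200

Bids in order: 118,700 (J) > 108,200 (F) > 64,800 (I) > 64,400 (K) > 56,200 (G) > 44,600 (H) > …
Highest eligible bid: J at $118,700.
max(second-highest $108,200, reserve $84,400) = $108,200; the reserve does not bind.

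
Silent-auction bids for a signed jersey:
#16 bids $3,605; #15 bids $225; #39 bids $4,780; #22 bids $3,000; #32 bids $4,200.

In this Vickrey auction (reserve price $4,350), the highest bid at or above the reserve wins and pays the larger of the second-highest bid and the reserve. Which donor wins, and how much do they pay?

#39 pays $4,350

Sorting bids: 4,780 (#39) > 4,200 (#32) > 3,605 (#16) > 3,000 (#22) > 225 (#15)
#39 has the top bid at or above the reserve ($4,780).
max(second-highest $4,200, reserve $4,350) = $4,350.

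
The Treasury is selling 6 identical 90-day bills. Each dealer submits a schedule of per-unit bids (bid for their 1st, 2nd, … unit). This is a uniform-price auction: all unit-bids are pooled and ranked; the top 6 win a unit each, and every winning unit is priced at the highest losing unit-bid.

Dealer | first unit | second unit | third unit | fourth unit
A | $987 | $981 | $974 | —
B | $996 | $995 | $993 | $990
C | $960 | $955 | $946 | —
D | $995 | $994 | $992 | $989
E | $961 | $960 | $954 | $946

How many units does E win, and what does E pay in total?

E: 0 units, pays $0

Merging the schedules and taking the best 6: 996 (B-1), 995 (B-2), 995 (D-1), 994 (D-2), 993 (B-3), 992 (D-3)
First bid not allocated: $990.
E wins 0 unit(s) at $990 each.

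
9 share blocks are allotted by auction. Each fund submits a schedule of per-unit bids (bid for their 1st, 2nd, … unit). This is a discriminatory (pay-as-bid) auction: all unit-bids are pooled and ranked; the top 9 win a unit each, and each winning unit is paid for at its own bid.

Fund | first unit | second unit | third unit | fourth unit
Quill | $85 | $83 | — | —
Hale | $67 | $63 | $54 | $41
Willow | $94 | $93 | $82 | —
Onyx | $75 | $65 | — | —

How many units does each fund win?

All unit-bids, highest first — top 9: 94 (Willow-1), 93 (Willow-2), 85 (Quill-1), 83 (Quill-2), 82 (Willow-3), 75 (Onyx-1), 67 (Hale-1), 65 (Onyx-2), 63 (Hale-2)
Next rejected bid: $54 (not a price — pay-as-bid).
Allocation: Hale 2, Onyx 2, Quill 2, Willow 3.

Hale 2, Onyx 2, Quill 2, Willow 3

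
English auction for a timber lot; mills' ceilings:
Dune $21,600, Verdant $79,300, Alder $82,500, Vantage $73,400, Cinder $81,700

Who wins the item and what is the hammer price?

Open ascending-bid auction: the price rises until one bidder remains; the winner pays the price at which the last rival dropped out.
Sorting limits: 82,500 (Alder) > 81,700 (Cinder) > 79,300 (Verdant) > 73,400 (Vantage) > 21,600 (Dune)
Bidding ends when Cinder exits at $81,700; Alder takes it.

Alder wins at $81,700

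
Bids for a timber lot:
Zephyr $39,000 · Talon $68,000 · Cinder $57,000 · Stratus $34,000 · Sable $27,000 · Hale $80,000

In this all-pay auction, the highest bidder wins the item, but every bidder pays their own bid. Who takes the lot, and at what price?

Hale pays $80,000

Sorting bids: 80,000 (Hale) > 68,000 (Talon) > 57,000 (Cinder) > 39,000 (Zephyr) > 34,000 (Stratus) > 27,000 (Sable)
Hale is highest and takes the item; every bidder forfeits their bid.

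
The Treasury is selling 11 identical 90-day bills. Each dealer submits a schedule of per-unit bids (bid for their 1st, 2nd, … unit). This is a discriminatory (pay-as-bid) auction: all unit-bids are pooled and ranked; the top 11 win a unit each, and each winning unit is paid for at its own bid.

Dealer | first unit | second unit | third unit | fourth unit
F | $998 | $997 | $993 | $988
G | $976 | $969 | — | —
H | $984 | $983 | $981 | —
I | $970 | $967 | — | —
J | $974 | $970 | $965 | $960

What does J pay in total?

J pays $1,944

Pooled unit-bids ranked (top 11): 998 (F-1), 997 (F-2), 993 (F-3), 988 (F-4), 984 (H-1), 983 (H-2), 981 (H-3), 976 (G-1), 974 (J-1), 970 (I-1), 970 (J-2)
Next rejected bid: $969 (not a price — pay-as-bid).
J's winning unit-bids: 974 + 970 = $1,944.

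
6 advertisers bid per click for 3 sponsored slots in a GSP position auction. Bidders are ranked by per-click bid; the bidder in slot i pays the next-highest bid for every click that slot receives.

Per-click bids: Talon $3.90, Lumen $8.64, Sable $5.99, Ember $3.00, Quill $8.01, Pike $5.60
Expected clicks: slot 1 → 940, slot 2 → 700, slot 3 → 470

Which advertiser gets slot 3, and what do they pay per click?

Sable; $5.60 per click

Per-click bids in order: $8.64 (Lumen) > $8.01 (Quill) > $5.99 (Sable) > $5.60 (Pike) > …
Slot 3 goes to the third-ranked bidder, Sable, who pays the next bid down: $5.60/click.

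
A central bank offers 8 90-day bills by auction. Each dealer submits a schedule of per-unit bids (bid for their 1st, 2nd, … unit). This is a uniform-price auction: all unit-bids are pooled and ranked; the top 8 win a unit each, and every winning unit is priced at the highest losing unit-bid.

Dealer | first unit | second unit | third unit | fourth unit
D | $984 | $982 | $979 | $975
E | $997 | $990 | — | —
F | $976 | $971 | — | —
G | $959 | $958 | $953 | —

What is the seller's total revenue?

Total revenue: $7,672

All unit-bids, highest first — top 8: 997 (E-1), 990 (E-2), 984 (D-1), 982 (D-2), 979 (D-3), 976 (F-1), 975 (D-4), 971 (F-2)
Highest rejected unit-bid = $959.
Allocation: D 4, E 2, F 2. Every unit priced at $959.
Revenue = 8 × 959 = $7,672.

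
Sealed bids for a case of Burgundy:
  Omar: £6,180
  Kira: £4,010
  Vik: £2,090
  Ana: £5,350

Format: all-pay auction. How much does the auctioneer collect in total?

Total revenue: £17,630

Bids in order: 6,180 (Omar) > 5,350 (Ana) > 4,010 (Kira) > 2,090 (Vik)
Omar wins with the top bid; all bids are sunk regardless.
Every bidder forfeits their bid regardless of winning.
Revenue = 6,180 + 4,010 + 2,090 + 5,350 = £17,630.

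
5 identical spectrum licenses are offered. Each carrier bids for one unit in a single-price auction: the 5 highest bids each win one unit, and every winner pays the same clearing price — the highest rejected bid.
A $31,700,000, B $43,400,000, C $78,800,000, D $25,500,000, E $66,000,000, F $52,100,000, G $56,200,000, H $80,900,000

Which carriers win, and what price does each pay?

Ordering the bids: 80,900,000 (H), 78,800,000 (C), 66,000,000 (E), 56,200,000 (G), 52,100,000 (F), 43,400,000 (B), 31,700,000 (A), …
Top 5: H, C, E, G, F.
First losing bid is B's $43,400,000, which sets the uniform price.

H, C, E, G, F; each pays $43,400,000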